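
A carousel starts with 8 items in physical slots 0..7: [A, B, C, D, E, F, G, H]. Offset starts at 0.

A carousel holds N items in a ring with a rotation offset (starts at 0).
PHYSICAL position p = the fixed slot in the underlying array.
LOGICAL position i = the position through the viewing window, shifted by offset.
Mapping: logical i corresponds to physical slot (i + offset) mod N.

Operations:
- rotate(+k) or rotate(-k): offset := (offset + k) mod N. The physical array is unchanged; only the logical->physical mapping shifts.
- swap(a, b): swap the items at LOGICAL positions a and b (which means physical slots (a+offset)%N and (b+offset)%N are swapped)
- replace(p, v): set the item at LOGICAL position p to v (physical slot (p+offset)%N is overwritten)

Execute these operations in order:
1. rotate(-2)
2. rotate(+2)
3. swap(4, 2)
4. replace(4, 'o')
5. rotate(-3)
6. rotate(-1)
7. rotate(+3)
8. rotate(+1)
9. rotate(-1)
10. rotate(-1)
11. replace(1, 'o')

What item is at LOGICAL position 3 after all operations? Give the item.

After op 1 (rotate(-2)): offset=6, physical=[A,B,C,D,E,F,G,H], logical=[G,H,A,B,C,D,E,F]
After op 2 (rotate(+2)): offset=0, physical=[A,B,C,D,E,F,G,H], logical=[A,B,C,D,E,F,G,H]
After op 3 (swap(4, 2)): offset=0, physical=[A,B,E,D,C,F,G,H], logical=[A,B,E,D,C,F,G,H]
After op 4 (replace(4, 'o')): offset=0, physical=[A,B,E,D,o,F,G,H], logical=[A,B,E,D,o,F,G,H]
After op 5 (rotate(-3)): offset=5, physical=[A,B,E,D,o,F,G,H], logical=[F,G,H,A,B,E,D,o]
After op 6 (rotate(-1)): offset=4, physical=[A,B,E,D,o,F,G,H], logical=[o,F,G,H,A,B,E,D]
After op 7 (rotate(+3)): offset=7, physical=[A,B,E,D,o,F,G,H], logical=[H,A,B,E,D,o,F,G]
After op 8 (rotate(+1)): offset=0, physical=[A,B,E,D,o,F,G,H], logical=[A,B,E,D,o,F,G,H]
After op 9 (rotate(-1)): offset=7, physical=[A,B,E,D,o,F,G,H], logical=[H,A,B,E,D,o,F,G]
After op 10 (rotate(-1)): offset=6, physical=[A,B,E,D,o,F,G,H], logical=[G,H,A,B,E,D,o,F]
After op 11 (replace(1, 'o')): offset=6, physical=[A,B,E,D,o,F,G,o], logical=[G,o,A,B,E,D,o,F]

Answer: B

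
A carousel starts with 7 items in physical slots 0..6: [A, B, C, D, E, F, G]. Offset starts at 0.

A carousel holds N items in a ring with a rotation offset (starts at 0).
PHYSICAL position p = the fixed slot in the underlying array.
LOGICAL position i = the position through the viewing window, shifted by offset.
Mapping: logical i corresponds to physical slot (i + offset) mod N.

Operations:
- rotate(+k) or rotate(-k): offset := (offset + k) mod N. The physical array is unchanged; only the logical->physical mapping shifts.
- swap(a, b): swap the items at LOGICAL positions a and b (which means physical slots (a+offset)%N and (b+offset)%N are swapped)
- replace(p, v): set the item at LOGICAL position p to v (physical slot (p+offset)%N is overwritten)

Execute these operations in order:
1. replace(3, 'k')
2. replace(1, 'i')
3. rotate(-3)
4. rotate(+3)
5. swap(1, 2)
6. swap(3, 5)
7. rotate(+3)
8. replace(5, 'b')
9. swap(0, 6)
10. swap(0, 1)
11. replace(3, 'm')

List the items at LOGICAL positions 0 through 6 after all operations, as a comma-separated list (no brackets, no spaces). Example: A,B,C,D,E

After op 1 (replace(3, 'k')): offset=0, physical=[A,B,C,k,E,F,G], logical=[A,B,C,k,E,F,G]
After op 2 (replace(1, 'i')): offset=0, physical=[A,i,C,k,E,F,G], logical=[A,i,C,k,E,F,G]
After op 3 (rotate(-3)): offset=4, physical=[A,i,C,k,E,F,G], logical=[E,F,G,A,i,C,k]
After op 4 (rotate(+3)): offset=0, physical=[A,i,C,k,E,F,G], logical=[A,i,C,k,E,F,G]
After op 5 (swap(1, 2)): offset=0, physical=[A,C,i,k,E,F,G], logical=[A,C,i,k,E,F,G]
After op 6 (swap(3, 5)): offset=0, physical=[A,C,i,F,E,k,G], logical=[A,C,i,F,E,k,G]
After op 7 (rotate(+3)): offset=3, physical=[A,C,i,F,E,k,G], logical=[F,E,k,G,A,C,i]
After op 8 (replace(5, 'b')): offset=3, physical=[A,b,i,F,E,k,G], logical=[F,E,k,G,A,b,i]
After op 9 (swap(0, 6)): offset=3, physical=[A,b,F,i,E,k,G], logical=[i,E,k,G,A,b,F]
After op 10 (swap(0, 1)): offset=3, physical=[A,b,F,E,i,k,G], logical=[E,i,k,G,A,b,F]
After op 11 (replace(3, 'm')): offset=3, physical=[A,b,F,E,i,k,m], logical=[E,i,k,m,A,b,F]

Answer: E,i,k,m,A,b,F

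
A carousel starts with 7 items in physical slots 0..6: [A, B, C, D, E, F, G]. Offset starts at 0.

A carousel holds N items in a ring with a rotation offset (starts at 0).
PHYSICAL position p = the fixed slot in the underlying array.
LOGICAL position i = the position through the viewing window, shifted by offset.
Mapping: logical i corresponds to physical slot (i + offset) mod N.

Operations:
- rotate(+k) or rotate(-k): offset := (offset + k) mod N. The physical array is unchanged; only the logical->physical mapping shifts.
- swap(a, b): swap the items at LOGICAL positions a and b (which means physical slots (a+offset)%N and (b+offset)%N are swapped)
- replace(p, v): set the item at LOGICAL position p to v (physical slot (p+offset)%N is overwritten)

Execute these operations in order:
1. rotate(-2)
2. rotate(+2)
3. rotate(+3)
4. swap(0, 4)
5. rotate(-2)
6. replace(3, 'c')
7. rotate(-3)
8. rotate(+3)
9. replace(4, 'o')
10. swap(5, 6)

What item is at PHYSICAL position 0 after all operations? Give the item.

Answer: G

Derivation:
After op 1 (rotate(-2)): offset=5, physical=[A,B,C,D,E,F,G], logical=[F,G,A,B,C,D,E]
After op 2 (rotate(+2)): offset=0, physical=[A,B,C,D,E,F,G], logical=[A,B,C,D,E,F,G]
After op 3 (rotate(+3)): offset=3, physical=[A,B,C,D,E,F,G], logical=[D,E,F,G,A,B,C]
After op 4 (swap(0, 4)): offset=3, physical=[D,B,C,A,E,F,G], logical=[A,E,F,G,D,B,C]
After op 5 (rotate(-2)): offset=1, physical=[D,B,C,A,E,F,G], logical=[B,C,A,E,F,G,D]
After op 6 (replace(3, 'c')): offset=1, physical=[D,B,C,A,c,F,G], logical=[B,C,A,c,F,G,D]
After op 7 (rotate(-3)): offset=5, physical=[D,B,C,A,c,F,G], logical=[F,G,D,B,C,A,c]
After op 8 (rotate(+3)): offset=1, physical=[D,B,C,A,c,F,G], logical=[B,C,A,c,F,G,D]
After op 9 (replace(4, 'o')): offset=1, physical=[D,B,C,A,c,o,G], logical=[B,C,A,c,o,G,D]
After op 10 (swap(5, 6)): offset=1, physical=[G,B,C,A,c,o,D], logical=[B,C,A,c,o,D,G]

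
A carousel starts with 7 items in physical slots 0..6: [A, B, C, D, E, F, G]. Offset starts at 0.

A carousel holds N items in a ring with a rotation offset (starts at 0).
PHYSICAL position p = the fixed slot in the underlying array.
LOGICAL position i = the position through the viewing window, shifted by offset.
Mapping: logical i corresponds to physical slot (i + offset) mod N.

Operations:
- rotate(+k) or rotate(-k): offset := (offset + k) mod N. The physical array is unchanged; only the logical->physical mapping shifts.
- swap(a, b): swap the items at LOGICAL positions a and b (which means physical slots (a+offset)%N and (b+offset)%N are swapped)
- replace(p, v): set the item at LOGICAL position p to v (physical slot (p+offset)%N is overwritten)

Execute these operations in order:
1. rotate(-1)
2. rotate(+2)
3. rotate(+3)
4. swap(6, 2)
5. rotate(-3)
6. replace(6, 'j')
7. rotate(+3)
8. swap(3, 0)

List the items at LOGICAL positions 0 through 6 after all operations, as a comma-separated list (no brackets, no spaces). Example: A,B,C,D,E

After op 1 (rotate(-1)): offset=6, physical=[A,B,C,D,E,F,G], logical=[G,A,B,C,D,E,F]
After op 2 (rotate(+2)): offset=1, physical=[A,B,C,D,E,F,G], logical=[B,C,D,E,F,G,A]
After op 3 (rotate(+3)): offset=4, physical=[A,B,C,D,E,F,G], logical=[E,F,G,A,B,C,D]
After op 4 (swap(6, 2)): offset=4, physical=[A,B,C,G,E,F,D], logical=[E,F,D,A,B,C,G]
After op 5 (rotate(-3)): offset=1, physical=[A,B,C,G,E,F,D], logical=[B,C,G,E,F,D,A]
After op 6 (replace(6, 'j')): offset=1, physical=[j,B,C,G,E,F,D], logical=[B,C,G,E,F,D,j]
After op 7 (rotate(+3)): offset=4, physical=[j,B,C,G,E,F,D], logical=[E,F,D,j,B,C,G]
After op 8 (swap(3, 0)): offset=4, physical=[E,B,C,G,j,F,D], logical=[j,F,D,E,B,C,G]

Answer: j,F,D,E,B,C,G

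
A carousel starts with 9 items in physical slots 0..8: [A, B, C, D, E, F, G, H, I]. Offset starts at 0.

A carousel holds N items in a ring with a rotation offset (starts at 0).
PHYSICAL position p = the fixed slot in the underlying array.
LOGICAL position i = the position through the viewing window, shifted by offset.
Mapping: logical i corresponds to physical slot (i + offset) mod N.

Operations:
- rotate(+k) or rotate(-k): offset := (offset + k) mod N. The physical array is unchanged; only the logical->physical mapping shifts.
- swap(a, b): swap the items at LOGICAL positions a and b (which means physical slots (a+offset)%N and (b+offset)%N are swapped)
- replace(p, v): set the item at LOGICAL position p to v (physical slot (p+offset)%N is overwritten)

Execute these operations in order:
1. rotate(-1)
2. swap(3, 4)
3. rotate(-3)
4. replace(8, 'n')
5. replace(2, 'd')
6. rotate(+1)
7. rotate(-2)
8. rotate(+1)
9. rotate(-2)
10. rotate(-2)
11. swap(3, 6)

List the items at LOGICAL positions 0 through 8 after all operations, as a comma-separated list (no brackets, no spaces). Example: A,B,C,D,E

Answer: B,D,C,d,F,G,n,I,A

Derivation:
After op 1 (rotate(-1)): offset=8, physical=[A,B,C,D,E,F,G,H,I], logical=[I,A,B,C,D,E,F,G,H]
After op 2 (swap(3, 4)): offset=8, physical=[A,B,D,C,E,F,G,H,I], logical=[I,A,B,D,C,E,F,G,H]
After op 3 (rotate(-3)): offset=5, physical=[A,B,D,C,E,F,G,H,I], logical=[F,G,H,I,A,B,D,C,E]
After op 4 (replace(8, 'n')): offset=5, physical=[A,B,D,C,n,F,G,H,I], logical=[F,G,H,I,A,B,D,C,n]
After op 5 (replace(2, 'd')): offset=5, physical=[A,B,D,C,n,F,G,d,I], logical=[F,G,d,I,A,B,D,C,n]
After op 6 (rotate(+1)): offset=6, physical=[A,B,D,C,n,F,G,d,I], logical=[G,d,I,A,B,D,C,n,F]
After op 7 (rotate(-2)): offset=4, physical=[A,B,D,C,n,F,G,d,I], logical=[n,F,G,d,I,A,B,D,C]
After op 8 (rotate(+1)): offset=5, physical=[A,B,D,C,n,F,G,d,I], logical=[F,G,d,I,A,B,D,C,n]
After op 9 (rotate(-2)): offset=3, physical=[A,B,D,C,n,F,G,d,I], logical=[C,n,F,G,d,I,A,B,D]
After op 10 (rotate(-2)): offset=1, physical=[A,B,D,C,n,F,G,d,I], logical=[B,D,C,n,F,G,d,I,A]
After op 11 (swap(3, 6)): offset=1, physical=[A,B,D,C,d,F,G,n,I], logical=[B,D,C,d,F,G,n,I,A]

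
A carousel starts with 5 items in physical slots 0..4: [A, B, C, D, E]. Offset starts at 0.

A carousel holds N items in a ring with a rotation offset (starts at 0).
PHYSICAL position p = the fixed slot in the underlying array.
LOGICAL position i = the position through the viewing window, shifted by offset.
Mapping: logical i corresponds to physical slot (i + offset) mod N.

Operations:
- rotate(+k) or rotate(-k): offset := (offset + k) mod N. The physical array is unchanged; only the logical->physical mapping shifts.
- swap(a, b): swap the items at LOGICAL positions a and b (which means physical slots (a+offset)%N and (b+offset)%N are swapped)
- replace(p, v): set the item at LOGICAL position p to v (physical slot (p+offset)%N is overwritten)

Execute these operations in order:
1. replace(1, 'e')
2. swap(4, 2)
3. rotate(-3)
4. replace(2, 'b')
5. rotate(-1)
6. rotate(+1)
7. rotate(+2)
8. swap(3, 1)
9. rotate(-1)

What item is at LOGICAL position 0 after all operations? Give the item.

Answer: D

Derivation:
After op 1 (replace(1, 'e')): offset=0, physical=[A,e,C,D,E], logical=[A,e,C,D,E]
After op 2 (swap(4, 2)): offset=0, physical=[A,e,E,D,C], logical=[A,e,E,D,C]
After op 3 (rotate(-3)): offset=2, physical=[A,e,E,D,C], logical=[E,D,C,A,e]
After op 4 (replace(2, 'b')): offset=2, physical=[A,e,E,D,b], logical=[E,D,b,A,e]
After op 5 (rotate(-1)): offset=1, physical=[A,e,E,D,b], logical=[e,E,D,b,A]
After op 6 (rotate(+1)): offset=2, physical=[A,e,E,D,b], logical=[E,D,b,A,e]
After op 7 (rotate(+2)): offset=4, physical=[A,e,E,D,b], logical=[b,A,e,E,D]
After op 8 (swap(3, 1)): offset=4, physical=[E,e,A,D,b], logical=[b,E,e,A,D]
After op 9 (rotate(-1)): offset=3, physical=[E,e,A,D,b], logical=[D,b,E,e,A]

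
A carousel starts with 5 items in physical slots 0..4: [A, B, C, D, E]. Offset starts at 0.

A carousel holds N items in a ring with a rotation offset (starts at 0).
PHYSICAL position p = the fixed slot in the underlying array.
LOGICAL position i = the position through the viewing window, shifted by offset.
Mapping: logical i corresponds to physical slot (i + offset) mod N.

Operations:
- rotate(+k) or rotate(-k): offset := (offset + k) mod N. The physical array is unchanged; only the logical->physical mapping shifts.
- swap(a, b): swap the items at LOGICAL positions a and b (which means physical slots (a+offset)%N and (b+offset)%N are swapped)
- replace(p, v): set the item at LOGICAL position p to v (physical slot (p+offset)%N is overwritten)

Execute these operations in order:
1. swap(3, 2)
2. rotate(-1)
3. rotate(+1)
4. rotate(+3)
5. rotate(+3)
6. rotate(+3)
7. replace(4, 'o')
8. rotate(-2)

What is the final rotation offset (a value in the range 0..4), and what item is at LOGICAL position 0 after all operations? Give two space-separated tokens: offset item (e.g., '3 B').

Answer: 2 D

Derivation:
After op 1 (swap(3, 2)): offset=0, physical=[A,B,D,C,E], logical=[A,B,D,C,E]
After op 2 (rotate(-1)): offset=4, physical=[A,B,D,C,E], logical=[E,A,B,D,C]
After op 3 (rotate(+1)): offset=0, physical=[A,B,D,C,E], logical=[A,B,D,C,E]
After op 4 (rotate(+3)): offset=3, physical=[A,B,D,C,E], logical=[C,E,A,B,D]
After op 5 (rotate(+3)): offset=1, physical=[A,B,D,C,E], logical=[B,D,C,E,A]
After op 6 (rotate(+3)): offset=4, physical=[A,B,D,C,E], logical=[E,A,B,D,C]
After op 7 (replace(4, 'o')): offset=4, physical=[A,B,D,o,E], logical=[E,A,B,D,o]
After op 8 (rotate(-2)): offset=2, physical=[A,B,D,o,E], logical=[D,o,E,A,B]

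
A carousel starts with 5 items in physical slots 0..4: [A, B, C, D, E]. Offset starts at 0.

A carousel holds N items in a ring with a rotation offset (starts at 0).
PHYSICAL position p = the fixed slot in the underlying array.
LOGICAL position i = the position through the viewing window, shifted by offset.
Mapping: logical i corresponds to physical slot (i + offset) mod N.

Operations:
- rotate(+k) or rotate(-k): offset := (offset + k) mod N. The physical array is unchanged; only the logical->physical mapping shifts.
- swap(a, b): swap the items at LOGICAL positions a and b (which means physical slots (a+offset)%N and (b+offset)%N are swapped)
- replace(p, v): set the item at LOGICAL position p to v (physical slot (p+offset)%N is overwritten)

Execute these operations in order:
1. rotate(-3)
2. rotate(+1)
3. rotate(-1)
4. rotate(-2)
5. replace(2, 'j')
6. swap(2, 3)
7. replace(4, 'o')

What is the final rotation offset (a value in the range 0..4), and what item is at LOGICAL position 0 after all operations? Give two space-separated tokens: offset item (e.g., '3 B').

After op 1 (rotate(-3)): offset=2, physical=[A,B,C,D,E], logical=[C,D,E,A,B]
After op 2 (rotate(+1)): offset=3, physical=[A,B,C,D,E], logical=[D,E,A,B,C]
After op 3 (rotate(-1)): offset=2, physical=[A,B,C,D,E], logical=[C,D,E,A,B]
After op 4 (rotate(-2)): offset=0, physical=[A,B,C,D,E], logical=[A,B,C,D,E]
After op 5 (replace(2, 'j')): offset=0, physical=[A,B,j,D,E], logical=[A,B,j,D,E]
After op 6 (swap(2, 3)): offset=0, physical=[A,B,D,j,E], logical=[A,B,D,j,E]
After op 7 (replace(4, 'o')): offset=0, physical=[A,B,D,j,o], logical=[A,B,D,j,o]

Answer: 0 A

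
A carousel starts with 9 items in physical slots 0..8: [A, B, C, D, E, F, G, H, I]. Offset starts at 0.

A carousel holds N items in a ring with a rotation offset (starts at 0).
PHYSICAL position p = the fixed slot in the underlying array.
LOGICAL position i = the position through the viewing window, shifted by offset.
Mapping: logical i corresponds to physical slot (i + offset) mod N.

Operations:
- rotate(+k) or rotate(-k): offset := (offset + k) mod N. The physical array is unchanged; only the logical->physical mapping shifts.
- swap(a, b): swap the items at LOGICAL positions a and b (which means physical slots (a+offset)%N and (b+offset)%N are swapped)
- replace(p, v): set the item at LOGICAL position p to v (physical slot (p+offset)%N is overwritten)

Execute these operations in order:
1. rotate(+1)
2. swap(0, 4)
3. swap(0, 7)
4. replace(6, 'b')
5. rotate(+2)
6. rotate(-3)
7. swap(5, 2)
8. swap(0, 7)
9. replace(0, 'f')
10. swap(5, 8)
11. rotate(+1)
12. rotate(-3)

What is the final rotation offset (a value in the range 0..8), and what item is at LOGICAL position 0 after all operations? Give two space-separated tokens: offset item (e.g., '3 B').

Answer: 7 A

Derivation:
After op 1 (rotate(+1)): offset=1, physical=[A,B,C,D,E,F,G,H,I], logical=[B,C,D,E,F,G,H,I,A]
After op 2 (swap(0, 4)): offset=1, physical=[A,F,C,D,E,B,G,H,I], logical=[F,C,D,E,B,G,H,I,A]
After op 3 (swap(0, 7)): offset=1, physical=[A,I,C,D,E,B,G,H,F], logical=[I,C,D,E,B,G,H,F,A]
After op 4 (replace(6, 'b')): offset=1, physical=[A,I,C,D,E,B,G,b,F], logical=[I,C,D,E,B,G,b,F,A]
After op 5 (rotate(+2)): offset=3, physical=[A,I,C,D,E,B,G,b,F], logical=[D,E,B,G,b,F,A,I,C]
After op 6 (rotate(-3)): offset=0, physical=[A,I,C,D,E,B,G,b,F], logical=[A,I,C,D,E,B,G,b,F]
After op 7 (swap(5, 2)): offset=0, physical=[A,I,B,D,E,C,G,b,F], logical=[A,I,B,D,E,C,G,b,F]
After op 8 (swap(0, 7)): offset=0, physical=[b,I,B,D,E,C,G,A,F], logical=[b,I,B,D,E,C,G,A,F]
After op 9 (replace(0, 'f')): offset=0, physical=[f,I,B,D,E,C,G,A,F], logical=[f,I,B,D,E,C,G,A,F]
After op 10 (swap(5, 8)): offset=0, physical=[f,I,B,D,E,F,G,A,C], logical=[f,I,B,D,E,F,G,A,C]
After op 11 (rotate(+1)): offset=1, physical=[f,I,B,D,E,F,G,A,C], logical=[I,B,D,E,F,G,A,C,f]
After op 12 (rotate(-3)): offset=7, physical=[f,I,B,D,E,F,G,A,C], logical=[A,C,f,I,B,D,E,F,G]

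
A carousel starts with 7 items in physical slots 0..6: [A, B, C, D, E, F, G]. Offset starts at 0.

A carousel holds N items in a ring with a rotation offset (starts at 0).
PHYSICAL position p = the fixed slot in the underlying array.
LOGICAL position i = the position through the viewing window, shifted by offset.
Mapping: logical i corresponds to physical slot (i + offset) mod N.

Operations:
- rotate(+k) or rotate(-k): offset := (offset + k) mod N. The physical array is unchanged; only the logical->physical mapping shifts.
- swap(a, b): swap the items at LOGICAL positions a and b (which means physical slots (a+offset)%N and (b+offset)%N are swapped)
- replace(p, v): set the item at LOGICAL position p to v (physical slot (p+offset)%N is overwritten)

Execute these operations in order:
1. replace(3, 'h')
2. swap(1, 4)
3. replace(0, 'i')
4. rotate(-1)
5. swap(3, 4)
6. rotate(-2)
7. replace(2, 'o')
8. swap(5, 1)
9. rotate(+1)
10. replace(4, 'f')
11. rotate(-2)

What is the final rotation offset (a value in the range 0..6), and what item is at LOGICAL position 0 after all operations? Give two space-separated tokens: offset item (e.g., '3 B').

After op 1 (replace(3, 'h')): offset=0, physical=[A,B,C,h,E,F,G], logical=[A,B,C,h,E,F,G]
After op 2 (swap(1, 4)): offset=0, physical=[A,E,C,h,B,F,G], logical=[A,E,C,h,B,F,G]
After op 3 (replace(0, 'i')): offset=0, physical=[i,E,C,h,B,F,G], logical=[i,E,C,h,B,F,G]
After op 4 (rotate(-1)): offset=6, physical=[i,E,C,h,B,F,G], logical=[G,i,E,C,h,B,F]
After op 5 (swap(3, 4)): offset=6, physical=[i,E,h,C,B,F,G], logical=[G,i,E,h,C,B,F]
After op 6 (rotate(-2)): offset=4, physical=[i,E,h,C,B,F,G], logical=[B,F,G,i,E,h,C]
After op 7 (replace(2, 'o')): offset=4, physical=[i,E,h,C,B,F,o], logical=[B,F,o,i,E,h,C]
After op 8 (swap(5, 1)): offset=4, physical=[i,E,F,C,B,h,o], logical=[B,h,o,i,E,F,C]
After op 9 (rotate(+1)): offset=5, physical=[i,E,F,C,B,h,o], logical=[h,o,i,E,F,C,B]
After op 10 (replace(4, 'f')): offset=5, physical=[i,E,f,C,B,h,o], logical=[h,o,i,E,f,C,B]
After op 11 (rotate(-2)): offset=3, physical=[i,E,f,C,B,h,o], logical=[C,B,h,o,i,E,f]

Answer: 3 C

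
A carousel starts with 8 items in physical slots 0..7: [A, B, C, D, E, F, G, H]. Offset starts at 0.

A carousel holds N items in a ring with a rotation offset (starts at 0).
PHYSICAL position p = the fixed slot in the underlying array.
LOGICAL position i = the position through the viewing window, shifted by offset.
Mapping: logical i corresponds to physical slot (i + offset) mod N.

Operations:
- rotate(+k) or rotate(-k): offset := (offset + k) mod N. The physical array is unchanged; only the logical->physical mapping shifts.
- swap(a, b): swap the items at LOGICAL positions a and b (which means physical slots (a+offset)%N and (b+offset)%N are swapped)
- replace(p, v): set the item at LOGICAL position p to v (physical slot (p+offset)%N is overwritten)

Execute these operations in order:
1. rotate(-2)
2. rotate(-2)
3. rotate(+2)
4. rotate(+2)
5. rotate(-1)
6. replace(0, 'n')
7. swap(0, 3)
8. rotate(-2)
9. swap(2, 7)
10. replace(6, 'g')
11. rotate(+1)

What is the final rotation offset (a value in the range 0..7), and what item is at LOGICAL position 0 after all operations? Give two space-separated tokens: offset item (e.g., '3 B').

Answer: 6 G

Derivation:
After op 1 (rotate(-2)): offset=6, physical=[A,B,C,D,E,F,G,H], logical=[G,H,A,B,C,D,E,F]
After op 2 (rotate(-2)): offset=4, physical=[A,B,C,D,E,F,G,H], logical=[E,F,G,H,A,B,C,D]
After op 3 (rotate(+2)): offset=6, physical=[A,B,C,D,E,F,G,H], logical=[G,H,A,B,C,D,E,F]
After op 4 (rotate(+2)): offset=0, physical=[A,B,C,D,E,F,G,H], logical=[A,B,C,D,E,F,G,H]
After op 5 (rotate(-1)): offset=7, physical=[A,B,C,D,E,F,G,H], logical=[H,A,B,C,D,E,F,G]
After op 6 (replace(0, 'n')): offset=7, physical=[A,B,C,D,E,F,G,n], logical=[n,A,B,C,D,E,F,G]
After op 7 (swap(0, 3)): offset=7, physical=[A,B,n,D,E,F,G,C], logical=[C,A,B,n,D,E,F,G]
After op 8 (rotate(-2)): offset=5, physical=[A,B,n,D,E,F,G,C], logical=[F,G,C,A,B,n,D,E]
After op 9 (swap(2, 7)): offset=5, physical=[A,B,n,D,C,F,G,E], logical=[F,G,E,A,B,n,D,C]
After op 10 (replace(6, 'g')): offset=5, physical=[A,B,n,g,C,F,G,E], logical=[F,G,E,A,B,n,g,C]
After op 11 (rotate(+1)): offset=6, physical=[A,B,n,g,C,F,G,E], logical=[G,E,A,B,n,g,C,F]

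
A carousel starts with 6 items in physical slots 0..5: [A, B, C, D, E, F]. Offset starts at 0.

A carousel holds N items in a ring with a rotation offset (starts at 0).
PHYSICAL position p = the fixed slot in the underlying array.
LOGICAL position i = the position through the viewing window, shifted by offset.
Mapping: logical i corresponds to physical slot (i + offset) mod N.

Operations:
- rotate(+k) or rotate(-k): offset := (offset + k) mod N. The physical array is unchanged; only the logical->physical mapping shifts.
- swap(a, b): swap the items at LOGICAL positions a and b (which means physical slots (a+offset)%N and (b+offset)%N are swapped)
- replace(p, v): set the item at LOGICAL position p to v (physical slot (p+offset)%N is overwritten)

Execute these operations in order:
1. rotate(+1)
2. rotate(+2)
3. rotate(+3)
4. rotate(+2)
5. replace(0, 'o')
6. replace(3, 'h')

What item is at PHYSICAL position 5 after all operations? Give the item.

After op 1 (rotate(+1)): offset=1, physical=[A,B,C,D,E,F], logical=[B,C,D,E,F,A]
After op 2 (rotate(+2)): offset=3, physical=[A,B,C,D,E,F], logical=[D,E,F,A,B,C]
After op 3 (rotate(+3)): offset=0, physical=[A,B,C,D,E,F], logical=[A,B,C,D,E,F]
After op 4 (rotate(+2)): offset=2, physical=[A,B,C,D,E,F], logical=[C,D,E,F,A,B]
After op 5 (replace(0, 'o')): offset=2, physical=[A,B,o,D,E,F], logical=[o,D,E,F,A,B]
After op 6 (replace(3, 'h')): offset=2, physical=[A,B,o,D,E,h], logical=[o,D,E,h,A,B]

Answer: h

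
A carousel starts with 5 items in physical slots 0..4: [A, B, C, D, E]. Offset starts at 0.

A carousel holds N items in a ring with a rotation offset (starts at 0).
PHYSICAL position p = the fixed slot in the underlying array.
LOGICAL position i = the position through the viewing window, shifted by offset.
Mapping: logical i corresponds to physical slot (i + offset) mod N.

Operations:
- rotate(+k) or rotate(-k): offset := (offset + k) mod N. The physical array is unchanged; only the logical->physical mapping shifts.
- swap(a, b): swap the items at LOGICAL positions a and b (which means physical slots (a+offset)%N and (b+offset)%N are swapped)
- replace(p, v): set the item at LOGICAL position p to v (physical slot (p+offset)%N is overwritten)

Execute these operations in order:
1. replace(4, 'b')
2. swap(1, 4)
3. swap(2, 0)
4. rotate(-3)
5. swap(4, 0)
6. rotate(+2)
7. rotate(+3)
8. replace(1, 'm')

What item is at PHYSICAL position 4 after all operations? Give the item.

After op 1 (replace(4, 'b')): offset=0, physical=[A,B,C,D,b], logical=[A,B,C,D,b]
After op 2 (swap(1, 4)): offset=0, physical=[A,b,C,D,B], logical=[A,b,C,D,B]
After op 3 (swap(2, 0)): offset=0, physical=[C,b,A,D,B], logical=[C,b,A,D,B]
After op 4 (rotate(-3)): offset=2, physical=[C,b,A,D,B], logical=[A,D,B,C,b]
After op 5 (swap(4, 0)): offset=2, physical=[C,A,b,D,B], logical=[b,D,B,C,A]
After op 6 (rotate(+2)): offset=4, physical=[C,A,b,D,B], logical=[B,C,A,b,D]
After op 7 (rotate(+3)): offset=2, physical=[C,A,b,D,B], logical=[b,D,B,C,A]
After op 8 (replace(1, 'm')): offset=2, physical=[C,A,b,m,B], logical=[b,m,B,C,A]

Answer: B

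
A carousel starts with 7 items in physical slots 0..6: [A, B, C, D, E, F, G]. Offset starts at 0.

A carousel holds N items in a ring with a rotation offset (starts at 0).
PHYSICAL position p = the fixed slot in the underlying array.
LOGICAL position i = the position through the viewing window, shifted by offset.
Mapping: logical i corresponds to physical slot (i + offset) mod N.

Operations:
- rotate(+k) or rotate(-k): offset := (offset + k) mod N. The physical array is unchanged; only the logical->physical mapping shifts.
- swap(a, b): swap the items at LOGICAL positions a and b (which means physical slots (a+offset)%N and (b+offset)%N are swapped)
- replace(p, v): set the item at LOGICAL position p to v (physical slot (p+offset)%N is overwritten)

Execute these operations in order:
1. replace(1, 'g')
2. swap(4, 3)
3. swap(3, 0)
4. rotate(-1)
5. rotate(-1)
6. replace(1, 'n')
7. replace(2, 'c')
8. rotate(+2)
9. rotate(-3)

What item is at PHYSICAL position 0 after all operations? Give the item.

After op 1 (replace(1, 'g')): offset=0, physical=[A,g,C,D,E,F,G], logical=[A,g,C,D,E,F,G]
After op 2 (swap(4, 3)): offset=0, physical=[A,g,C,E,D,F,G], logical=[A,g,C,E,D,F,G]
After op 3 (swap(3, 0)): offset=0, physical=[E,g,C,A,D,F,G], logical=[E,g,C,A,D,F,G]
After op 4 (rotate(-1)): offset=6, physical=[E,g,C,A,D,F,G], logical=[G,E,g,C,A,D,F]
After op 5 (rotate(-1)): offset=5, physical=[E,g,C,A,D,F,G], logical=[F,G,E,g,C,A,D]
After op 6 (replace(1, 'n')): offset=5, physical=[E,g,C,A,D,F,n], logical=[F,n,E,g,C,A,D]
After op 7 (replace(2, 'c')): offset=5, physical=[c,g,C,A,D,F,n], logical=[F,n,c,g,C,A,D]
After op 8 (rotate(+2)): offset=0, physical=[c,g,C,A,D,F,n], logical=[c,g,C,A,D,F,n]
After op 9 (rotate(-3)): offset=4, physical=[c,g,C,A,D,F,n], logical=[D,F,n,c,g,C,A]

Answer: c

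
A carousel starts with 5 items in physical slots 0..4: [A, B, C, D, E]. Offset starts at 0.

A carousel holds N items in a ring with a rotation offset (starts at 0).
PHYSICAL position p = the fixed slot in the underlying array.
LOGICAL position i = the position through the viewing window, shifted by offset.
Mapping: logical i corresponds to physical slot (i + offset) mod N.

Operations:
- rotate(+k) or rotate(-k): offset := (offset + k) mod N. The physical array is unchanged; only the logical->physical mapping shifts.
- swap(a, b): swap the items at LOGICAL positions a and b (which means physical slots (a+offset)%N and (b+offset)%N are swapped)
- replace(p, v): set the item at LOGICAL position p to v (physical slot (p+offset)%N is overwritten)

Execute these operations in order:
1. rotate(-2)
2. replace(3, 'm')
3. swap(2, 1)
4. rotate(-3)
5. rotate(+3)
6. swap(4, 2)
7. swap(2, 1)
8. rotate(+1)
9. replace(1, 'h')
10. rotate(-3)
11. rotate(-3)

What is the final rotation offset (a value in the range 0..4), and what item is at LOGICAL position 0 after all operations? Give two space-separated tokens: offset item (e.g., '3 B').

Answer: 3 D

Derivation:
After op 1 (rotate(-2)): offset=3, physical=[A,B,C,D,E], logical=[D,E,A,B,C]
After op 2 (replace(3, 'm')): offset=3, physical=[A,m,C,D,E], logical=[D,E,A,m,C]
After op 3 (swap(2, 1)): offset=3, physical=[E,m,C,D,A], logical=[D,A,E,m,C]
After op 4 (rotate(-3)): offset=0, physical=[E,m,C,D,A], logical=[E,m,C,D,A]
After op 5 (rotate(+3)): offset=3, physical=[E,m,C,D,A], logical=[D,A,E,m,C]
After op 6 (swap(4, 2)): offset=3, physical=[C,m,E,D,A], logical=[D,A,C,m,E]
After op 7 (swap(2, 1)): offset=3, physical=[A,m,E,D,C], logical=[D,C,A,m,E]
After op 8 (rotate(+1)): offset=4, physical=[A,m,E,D,C], logical=[C,A,m,E,D]
After op 9 (replace(1, 'h')): offset=4, physical=[h,m,E,D,C], logical=[C,h,m,E,D]
After op 10 (rotate(-3)): offset=1, physical=[h,m,E,D,C], logical=[m,E,D,C,h]
After op 11 (rotate(-3)): offset=3, physical=[h,m,E,D,C], logical=[D,C,h,m,E]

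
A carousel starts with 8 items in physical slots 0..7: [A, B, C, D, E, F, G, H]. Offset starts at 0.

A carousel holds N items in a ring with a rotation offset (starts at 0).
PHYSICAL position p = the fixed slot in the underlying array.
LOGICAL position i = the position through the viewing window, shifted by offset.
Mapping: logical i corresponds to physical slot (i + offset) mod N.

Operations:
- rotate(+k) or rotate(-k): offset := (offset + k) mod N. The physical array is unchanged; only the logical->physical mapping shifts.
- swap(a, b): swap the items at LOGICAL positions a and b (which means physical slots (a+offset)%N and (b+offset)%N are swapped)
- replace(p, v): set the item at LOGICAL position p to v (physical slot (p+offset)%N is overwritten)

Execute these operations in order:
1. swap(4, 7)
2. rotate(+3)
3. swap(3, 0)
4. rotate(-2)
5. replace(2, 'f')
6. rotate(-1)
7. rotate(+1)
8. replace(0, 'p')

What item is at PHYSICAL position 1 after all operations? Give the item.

Answer: p

Derivation:
After op 1 (swap(4, 7)): offset=0, physical=[A,B,C,D,H,F,G,E], logical=[A,B,C,D,H,F,G,E]
After op 2 (rotate(+3)): offset=3, physical=[A,B,C,D,H,F,G,E], logical=[D,H,F,G,E,A,B,C]
After op 3 (swap(3, 0)): offset=3, physical=[A,B,C,G,H,F,D,E], logical=[G,H,F,D,E,A,B,C]
After op 4 (rotate(-2)): offset=1, physical=[A,B,C,G,H,F,D,E], logical=[B,C,G,H,F,D,E,A]
After op 5 (replace(2, 'f')): offset=1, physical=[A,B,C,f,H,F,D,E], logical=[B,C,f,H,F,D,E,A]
After op 6 (rotate(-1)): offset=0, physical=[A,B,C,f,H,F,D,E], logical=[A,B,C,f,H,F,D,E]
After op 7 (rotate(+1)): offset=1, physical=[A,B,C,f,H,F,D,E], logical=[B,C,f,H,F,D,E,A]
After op 8 (replace(0, 'p')): offset=1, physical=[A,p,C,f,H,F,D,E], logical=[p,C,f,H,F,D,E,A]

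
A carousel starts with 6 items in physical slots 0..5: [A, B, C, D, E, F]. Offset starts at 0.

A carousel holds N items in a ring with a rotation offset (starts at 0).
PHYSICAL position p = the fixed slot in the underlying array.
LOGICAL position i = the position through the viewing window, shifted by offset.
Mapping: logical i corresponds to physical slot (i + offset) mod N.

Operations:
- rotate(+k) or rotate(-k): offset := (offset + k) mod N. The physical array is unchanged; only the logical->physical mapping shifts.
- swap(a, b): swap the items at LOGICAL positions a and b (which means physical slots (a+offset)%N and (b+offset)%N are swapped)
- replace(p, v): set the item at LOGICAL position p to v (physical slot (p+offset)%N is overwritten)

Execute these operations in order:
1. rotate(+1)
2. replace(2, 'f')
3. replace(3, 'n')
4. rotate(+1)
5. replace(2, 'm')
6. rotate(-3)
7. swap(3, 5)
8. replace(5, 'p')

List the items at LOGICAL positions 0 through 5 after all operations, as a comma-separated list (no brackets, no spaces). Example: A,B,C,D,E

After op 1 (rotate(+1)): offset=1, physical=[A,B,C,D,E,F], logical=[B,C,D,E,F,A]
After op 2 (replace(2, 'f')): offset=1, physical=[A,B,C,f,E,F], logical=[B,C,f,E,F,A]
After op 3 (replace(3, 'n')): offset=1, physical=[A,B,C,f,n,F], logical=[B,C,f,n,F,A]
After op 4 (rotate(+1)): offset=2, physical=[A,B,C,f,n,F], logical=[C,f,n,F,A,B]
After op 5 (replace(2, 'm')): offset=2, physical=[A,B,C,f,m,F], logical=[C,f,m,F,A,B]
After op 6 (rotate(-3)): offset=5, physical=[A,B,C,f,m,F], logical=[F,A,B,C,f,m]
After op 7 (swap(3, 5)): offset=5, physical=[A,B,m,f,C,F], logical=[F,A,B,m,f,C]
After op 8 (replace(5, 'p')): offset=5, physical=[A,B,m,f,p,F], logical=[F,A,B,m,f,p]

Answer: F,A,B,m,f,p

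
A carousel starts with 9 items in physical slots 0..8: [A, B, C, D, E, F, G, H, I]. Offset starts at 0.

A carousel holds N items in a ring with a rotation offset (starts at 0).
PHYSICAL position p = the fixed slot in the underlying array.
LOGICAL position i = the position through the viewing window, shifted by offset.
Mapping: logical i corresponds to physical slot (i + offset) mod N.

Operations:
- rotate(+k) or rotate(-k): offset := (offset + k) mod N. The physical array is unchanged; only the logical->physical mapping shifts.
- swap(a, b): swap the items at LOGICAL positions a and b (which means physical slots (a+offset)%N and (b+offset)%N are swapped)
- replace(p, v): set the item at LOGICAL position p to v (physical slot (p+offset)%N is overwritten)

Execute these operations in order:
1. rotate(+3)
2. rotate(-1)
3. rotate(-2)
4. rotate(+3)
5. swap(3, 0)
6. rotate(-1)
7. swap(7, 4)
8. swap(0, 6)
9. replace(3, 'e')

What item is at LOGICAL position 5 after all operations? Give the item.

After op 1 (rotate(+3)): offset=3, physical=[A,B,C,D,E,F,G,H,I], logical=[D,E,F,G,H,I,A,B,C]
After op 2 (rotate(-1)): offset=2, physical=[A,B,C,D,E,F,G,H,I], logical=[C,D,E,F,G,H,I,A,B]
After op 3 (rotate(-2)): offset=0, physical=[A,B,C,D,E,F,G,H,I], logical=[A,B,C,D,E,F,G,H,I]
After op 4 (rotate(+3)): offset=3, physical=[A,B,C,D,E,F,G,H,I], logical=[D,E,F,G,H,I,A,B,C]
After op 5 (swap(3, 0)): offset=3, physical=[A,B,C,G,E,F,D,H,I], logical=[G,E,F,D,H,I,A,B,C]
After op 6 (rotate(-1)): offset=2, physical=[A,B,C,G,E,F,D,H,I], logical=[C,G,E,F,D,H,I,A,B]
After op 7 (swap(7, 4)): offset=2, physical=[D,B,C,G,E,F,A,H,I], logical=[C,G,E,F,A,H,I,D,B]
After op 8 (swap(0, 6)): offset=2, physical=[D,B,I,G,E,F,A,H,C], logical=[I,G,E,F,A,H,C,D,B]
After op 9 (replace(3, 'e')): offset=2, physical=[D,B,I,G,E,e,A,H,C], logical=[I,G,E,e,A,H,C,D,B]

Answer: H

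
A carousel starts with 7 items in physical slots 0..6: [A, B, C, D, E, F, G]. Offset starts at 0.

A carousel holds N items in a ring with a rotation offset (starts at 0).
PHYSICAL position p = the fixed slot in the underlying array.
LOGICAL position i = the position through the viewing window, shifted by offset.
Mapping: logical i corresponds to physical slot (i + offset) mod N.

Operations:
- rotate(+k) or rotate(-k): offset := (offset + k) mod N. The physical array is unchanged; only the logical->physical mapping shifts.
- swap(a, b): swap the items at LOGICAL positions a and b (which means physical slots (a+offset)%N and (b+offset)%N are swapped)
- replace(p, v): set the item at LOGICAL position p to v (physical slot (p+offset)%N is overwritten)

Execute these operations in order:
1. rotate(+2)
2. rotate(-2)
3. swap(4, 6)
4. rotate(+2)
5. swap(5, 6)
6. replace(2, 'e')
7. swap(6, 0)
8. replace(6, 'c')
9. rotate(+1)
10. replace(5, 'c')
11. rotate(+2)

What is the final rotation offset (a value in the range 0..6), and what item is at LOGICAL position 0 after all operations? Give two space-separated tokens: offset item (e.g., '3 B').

After op 1 (rotate(+2)): offset=2, physical=[A,B,C,D,E,F,G], logical=[C,D,E,F,G,A,B]
After op 2 (rotate(-2)): offset=0, physical=[A,B,C,D,E,F,G], logical=[A,B,C,D,E,F,G]
After op 3 (swap(4, 6)): offset=0, physical=[A,B,C,D,G,F,E], logical=[A,B,C,D,G,F,E]
After op 4 (rotate(+2)): offset=2, physical=[A,B,C,D,G,F,E], logical=[C,D,G,F,E,A,B]
After op 5 (swap(5, 6)): offset=2, physical=[B,A,C,D,G,F,E], logical=[C,D,G,F,E,B,A]
After op 6 (replace(2, 'e')): offset=2, physical=[B,A,C,D,e,F,E], logical=[C,D,e,F,E,B,A]
After op 7 (swap(6, 0)): offset=2, physical=[B,C,A,D,e,F,E], logical=[A,D,e,F,E,B,C]
After op 8 (replace(6, 'c')): offset=2, physical=[B,c,A,D,e,F,E], logical=[A,D,e,F,E,B,c]
After op 9 (rotate(+1)): offset=3, physical=[B,c,A,D,e,F,E], logical=[D,e,F,E,B,c,A]
After op 10 (replace(5, 'c')): offset=3, physical=[B,c,A,D,e,F,E], logical=[D,e,F,E,B,c,A]
After op 11 (rotate(+2)): offset=5, physical=[B,c,A,D,e,F,E], logical=[F,E,B,c,A,D,e]

Answer: 5 F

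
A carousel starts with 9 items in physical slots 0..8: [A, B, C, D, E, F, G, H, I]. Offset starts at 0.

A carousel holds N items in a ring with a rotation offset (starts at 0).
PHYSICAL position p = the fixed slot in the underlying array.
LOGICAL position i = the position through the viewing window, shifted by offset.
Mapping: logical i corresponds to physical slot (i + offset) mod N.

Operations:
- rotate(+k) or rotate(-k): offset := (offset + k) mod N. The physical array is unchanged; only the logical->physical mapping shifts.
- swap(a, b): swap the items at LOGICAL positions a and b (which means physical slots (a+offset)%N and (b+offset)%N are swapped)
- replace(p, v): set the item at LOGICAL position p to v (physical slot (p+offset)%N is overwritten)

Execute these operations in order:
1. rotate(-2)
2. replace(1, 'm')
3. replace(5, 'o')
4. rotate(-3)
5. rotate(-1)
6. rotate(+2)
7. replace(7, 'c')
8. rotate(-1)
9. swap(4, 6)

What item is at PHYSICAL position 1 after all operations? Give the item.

After op 1 (rotate(-2)): offset=7, physical=[A,B,C,D,E,F,G,H,I], logical=[H,I,A,B,C,D,E,F,G]
After op 2 (replace(1, 'm')): offset=7, physical=[A,B,C,D,E,F,G,H,m], logical=[H,m,A,B,C,D,E,F,G]
After op 3 (replace(5, 'o')): offset=7, physical=[A,B,C,o,E,F,G,H,m], logical=[H,m,A,B,C,o,E,F,G]
After op 4 (rotate(-3)): offset=4, physical=[A,B,C,o,E,F,G,H,m], logical=[E,F,G,H,m,A,B,C,o]
After op 5 (rotate(-1)): offset=3, physical=[A,B,C,o,E,F,G,H,m], logical=[o,E,F,G,H,m,A,B,C]
After op 6 (rotate(+2)): offset=5, physical=[A,B,C,o,E,F,G,H,m], logical=[F,G,H,m,A,B,C,o,E]
After op 7 (replace(7, 'c')): offset=5, physical=[A,B,C,c,E,F,G,H,m], logical=[F,G,H,m,A,B,C,c,E]
After op 8 (rotate(-1)): offset=4, physical=[A,B,C,c,E,F,G,H,m], logical=[E,F,G,H,m,A,B,C,c]
After op 9 (swap(4, 6)): offset=4, physical=[A,m,C,c,E,F,G,H,B], logical=[E,F,G,H,B,A,m,C,c]

Answer: m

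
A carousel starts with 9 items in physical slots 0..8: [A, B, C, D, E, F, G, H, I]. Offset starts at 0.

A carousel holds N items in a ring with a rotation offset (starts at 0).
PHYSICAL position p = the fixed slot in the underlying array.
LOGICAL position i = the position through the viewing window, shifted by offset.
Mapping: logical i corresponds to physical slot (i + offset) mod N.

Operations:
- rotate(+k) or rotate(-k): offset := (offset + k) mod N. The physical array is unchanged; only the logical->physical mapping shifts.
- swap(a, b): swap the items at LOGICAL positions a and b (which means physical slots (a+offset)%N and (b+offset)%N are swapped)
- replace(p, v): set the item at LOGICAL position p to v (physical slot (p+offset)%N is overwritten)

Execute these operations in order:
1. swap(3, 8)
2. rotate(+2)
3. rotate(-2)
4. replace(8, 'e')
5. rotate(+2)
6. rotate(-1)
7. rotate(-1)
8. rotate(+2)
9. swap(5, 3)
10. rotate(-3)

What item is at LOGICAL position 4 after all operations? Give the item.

After op 1 (swap(3, 8)): offset=0, physical=[A,B,C,I,E,F,G,H,D], logical=[A,B,C,I,E,F,G,H,D]
After op 2 (rotate(+2)): offset=2, physical=[A,B,C,I,E,F,G,H,D], logical=[C,I,E,F,G,H,D,A,B]
After op 3 (rotate(-2)): offset=0, physical=[A,B,C,I,E,F,G,H,D], logical=[A,B,C,I,E,F,G,H,D]
After op 4 (replace(8, 'e')): offset=0, physical=[A,B,C,I,E,F,G,H,e], logical=[A,B,C,I,E,F,G,H,e]
After op 5 (rotate(+2)): offset=2, physical=[A,B,C,I,E,F,G,H,e], logical=[C,I,E,F,G,H,e,A,B]
After op 6 (rotate(-1)): offset=1, physical=[A,B,C,I,E,F,G,H,e], logical=[B,C,I,E,F,G,H,e,A]
After op 7 (rotate(-1)): offset=0, physical=[A,B,C,I,E,F,G,H,e], logical=[A,B,C,I,E,F,G,H,e]
After op 8 (rotate(+2)): offset=2, physical=[A,B,C,I,E,F,G,H,e], logical=[C,I,E,F,G,H,e,A,B]
After op 9 (swap(5, 3)): offset=2, physical=[A,B,C,I,E,H,G,F,e], logical=[C,I,E,H,G,F,e,A,B]
After op 10 (rotate(-3)): offset=8, physical=[A,B,C,I,E,H,G,F,e], logical=[e,A,B,C,I,E,H,G,F]

Answer: I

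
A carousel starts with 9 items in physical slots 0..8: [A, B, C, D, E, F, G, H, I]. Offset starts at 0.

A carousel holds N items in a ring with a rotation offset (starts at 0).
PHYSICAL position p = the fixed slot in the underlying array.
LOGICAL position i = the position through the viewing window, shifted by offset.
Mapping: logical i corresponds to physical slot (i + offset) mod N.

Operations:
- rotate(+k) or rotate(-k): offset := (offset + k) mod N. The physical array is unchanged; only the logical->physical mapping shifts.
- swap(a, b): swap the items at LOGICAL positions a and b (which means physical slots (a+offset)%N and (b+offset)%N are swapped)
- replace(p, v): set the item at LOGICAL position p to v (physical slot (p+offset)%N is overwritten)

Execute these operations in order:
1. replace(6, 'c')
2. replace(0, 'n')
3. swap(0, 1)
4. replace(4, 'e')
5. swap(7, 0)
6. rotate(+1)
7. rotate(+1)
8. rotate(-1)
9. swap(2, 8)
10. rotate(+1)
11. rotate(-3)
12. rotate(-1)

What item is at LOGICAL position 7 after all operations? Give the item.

Answer: F

Derivation:
After op 1 (replace(6, 'c')): offset=0, physical=[A,B,C,D,E,F,c,H,I], logical=[A,B,C,D,E,F,c,H,I]
After op 2 (replace(0, 'n')): offset=0, physical=[n,B,C,D,E,F,c,H,I], logical=[n,B,C,D,E,F,c,H,I]
After op 3 (swap(0, 1)): offset=0, physical=[B,n,C,D,E,F,c,H,I], logical=[B,n,C,D,E,F,c,H,I]
After op 4 (replace(4, 'e')): offset=0, physical=[B,n,C,D,e,F,c,H,I], logical=[B,n,C,D,e,F,c,H,I]
After op 5 (swap(7, 0)): offset=0, physical=[H,n,C,D,e,F,c,B,I], logical=[H,n,C,D,e,F,c,B,I]
After op 6 (rotate(+1)): offset=1, physical=[H,n,C,D,e,F,c,B,I], logical=[n,C,D,e,F,c,B,I,H]
After op 7 (rotate(+1)): offset=2, physical=[H,n,C,D,e,F,c,B,I], logical=[C,D,e,F,c,B,I,H,n]
After op 8 (rotate(-1)): offset=1, physical=[H,n,C,D,e,F,c,B,I], logical=[n,C,D,e,F,c,B,I,H]
After op 9 (swap(2, 8)): offset=1, physical=[D,n,C,H,e,F,c,B,I], logical=[n,C,H,e,F,c,B,I,D]
After op 10 (rotate(+1)): offset=2, physical=[D,n,C,H,e,F,c,B,I], logical=[C,H,e,F,c,B,I,D,n]
After op 11 (rotate(-3)): offset=8, physical=[D,n,C,H,e,F,c,B,I], logical=[I,D,n,C,H,e,F,c,B]
After op 12 (rotate(-1)): offset=7, physical=[D,n,C,H,e,F,c,B,I], logical=[B,I,D,n,C,H,e,F,c]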